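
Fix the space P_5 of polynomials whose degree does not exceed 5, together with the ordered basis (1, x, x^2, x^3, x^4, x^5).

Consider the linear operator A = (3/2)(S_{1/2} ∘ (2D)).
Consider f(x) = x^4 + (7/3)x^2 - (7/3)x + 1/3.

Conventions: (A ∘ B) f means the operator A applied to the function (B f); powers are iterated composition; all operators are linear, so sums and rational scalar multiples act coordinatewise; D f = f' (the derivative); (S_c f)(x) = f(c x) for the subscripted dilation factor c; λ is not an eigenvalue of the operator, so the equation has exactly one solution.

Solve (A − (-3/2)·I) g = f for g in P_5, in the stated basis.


the result is g(x) = (2/3)x^4 - (2/3)x^3 + (23/9)x^2 - (20/3)x + 122/9

write g with unknown coordinates in the stated basis and equate coefficients in (A − (-3/2)·I) g = f
solving from the highest basis element down gives g = (2/3)x^4 - (2/3)x^3 + (23/9)x^2 - (20/3)x + 122/9
check: A g = x^3 - (3/2)x^2 + (23/3)x - 20
so A g − (-3/2)·g = x^4 + (7/3)x^2 - (7/3)x + 1/3 = f ✓


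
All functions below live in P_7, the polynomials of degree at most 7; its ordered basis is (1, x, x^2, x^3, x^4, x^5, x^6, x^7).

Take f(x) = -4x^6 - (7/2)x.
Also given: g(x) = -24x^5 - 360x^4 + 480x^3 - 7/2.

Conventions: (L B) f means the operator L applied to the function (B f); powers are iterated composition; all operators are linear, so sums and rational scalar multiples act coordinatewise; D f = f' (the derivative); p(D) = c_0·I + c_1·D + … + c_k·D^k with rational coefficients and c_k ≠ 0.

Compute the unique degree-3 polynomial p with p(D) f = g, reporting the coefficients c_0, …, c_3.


c_0 = 0, c_1 = 1, c_2 = 3, c_3 = -1

D^0 f = -4x^6 - (7/2)x
D^1 f = -24x^5 - 7/2
D^2 f = -120x^4
D^3 f = -480x^3
matching coefficients of g against c_0 f + c_1 Df + … from the top degree down determines the c_i
solution: c_0 = 0, c_1 = 1, c_2 = 3, c_3 = -1


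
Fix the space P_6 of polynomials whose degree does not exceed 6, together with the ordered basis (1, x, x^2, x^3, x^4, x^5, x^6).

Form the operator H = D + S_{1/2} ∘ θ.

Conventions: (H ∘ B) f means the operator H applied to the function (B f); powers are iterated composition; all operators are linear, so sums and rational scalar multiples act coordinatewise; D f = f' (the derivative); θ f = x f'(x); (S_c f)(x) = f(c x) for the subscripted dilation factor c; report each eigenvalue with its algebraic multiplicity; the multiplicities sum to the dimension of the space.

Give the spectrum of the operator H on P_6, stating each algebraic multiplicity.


image of 1: 0
image of x: (1/2)x + 1
image of x^2: (1/2)x^2 + 2x
image of x^3: (3/8)x^3 + 3x^2
image of x^4: (1/4)x^4 + 4x^3
image of x^5: (5/32)x^5 + 5x^4
image of x^6: (3/32)x^6 + 6x^5
the matrix is upper triangular; its diagonal is (0, 1/2, 1/2, 3/8, 1/4, 5/32, 3/32)
for a triangular matrix the eigenvalues are the diagonal entries, with algebraic multiplicity their repetition count

λ = 0 (multiplicity 1), λ = 3/32 (multiplicity 1), λ = 5/32 (multiplicity 1), λ = 1/4 (multiplicity 1), λ = 3/8 (multiplicity 1), λ = 1/2 (multiplicity 2)


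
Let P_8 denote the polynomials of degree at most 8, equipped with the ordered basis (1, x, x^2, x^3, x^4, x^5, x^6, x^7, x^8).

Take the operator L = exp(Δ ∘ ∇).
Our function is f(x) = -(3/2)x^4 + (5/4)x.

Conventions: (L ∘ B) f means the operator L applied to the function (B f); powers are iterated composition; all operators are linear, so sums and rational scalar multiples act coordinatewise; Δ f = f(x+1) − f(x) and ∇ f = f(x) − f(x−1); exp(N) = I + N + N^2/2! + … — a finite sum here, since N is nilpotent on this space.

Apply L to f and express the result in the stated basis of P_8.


order-1 term: -18x^2 - 3
order-2 term: -18
the series for exp(Δ ∘ ∇) f terminates at order 2
exp(Δ ∘ ∇) f = -(3/2)x^4 - 18x^2 + (5/4)x - 21

the image equals g(x) = -(3/2)x^4 - 18x^2 + (5/4)x - 21


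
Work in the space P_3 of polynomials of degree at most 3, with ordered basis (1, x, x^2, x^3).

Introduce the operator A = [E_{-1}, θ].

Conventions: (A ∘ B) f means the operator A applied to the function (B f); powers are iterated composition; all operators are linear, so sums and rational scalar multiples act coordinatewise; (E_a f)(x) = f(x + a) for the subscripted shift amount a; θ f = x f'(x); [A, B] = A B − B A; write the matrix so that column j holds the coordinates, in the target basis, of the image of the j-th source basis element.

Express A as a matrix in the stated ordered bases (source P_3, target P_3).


image of 1: 0
image of x: -1
image of x^2: -2x + 2
image of x^3: -3x^2 + 6x - 3
each image's coordinates form column j of the matrix

the matrix is [[0, -1, 2, -3]; [0, 0, -2, 6]; [0, 0, 0, -3]; [0, 0, 0, 0]] (rows listed top to bottom)


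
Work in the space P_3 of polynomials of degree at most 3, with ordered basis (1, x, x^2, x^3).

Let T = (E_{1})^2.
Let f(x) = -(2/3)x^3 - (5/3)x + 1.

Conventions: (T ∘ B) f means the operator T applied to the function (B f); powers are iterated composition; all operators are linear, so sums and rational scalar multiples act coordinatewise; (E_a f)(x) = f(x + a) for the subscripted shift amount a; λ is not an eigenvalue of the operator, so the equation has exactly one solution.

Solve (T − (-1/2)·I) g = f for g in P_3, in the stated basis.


write g with unknown coordinates in the stated basis and equate coefficients in (T − (-1/2)·I) g = f
solving from the highest basis element down gives g = -(4/9)x^3 + (16/9)x^2 - (62/27)x + 110/81
check: T g = -(4/9)x^3 - (8/9)x^2 - (14/27)x + 26/81
so T g − (-1/2)·g = -(2/3)x^3 - (5/3)x + 1 = f ✓

g(x) = -(4/9)x^3 + (16/9)x^2 - (62/27)x + 110/81


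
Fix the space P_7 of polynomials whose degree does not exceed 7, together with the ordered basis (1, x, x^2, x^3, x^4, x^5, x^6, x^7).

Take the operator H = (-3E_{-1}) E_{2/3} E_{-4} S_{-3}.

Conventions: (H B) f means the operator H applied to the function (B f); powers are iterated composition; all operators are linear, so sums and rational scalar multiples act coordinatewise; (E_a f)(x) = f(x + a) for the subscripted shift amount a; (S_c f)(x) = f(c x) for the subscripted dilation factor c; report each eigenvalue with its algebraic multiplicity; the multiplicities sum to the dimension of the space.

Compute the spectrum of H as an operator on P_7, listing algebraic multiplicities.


image of 1: -3
image of x: 9x - 39
image of x^2: -27x^2 + 234x - 507
image of x^3: 81x^3 - 1053x^2 + 4563x - 6591
image of x^4: -243x^4 + 4212x^3 - 27378x^2 + 79092x - 85683
image of x^5: 729x^5 - 15795x^4 + 136890x^3 - 593190x^2 + 1285245x - 1113879
image of x^6: -2187x^6 + 56862x^5 - 616005x^4 + 3559140x^3 - 11567205x^2 + 20049822x - 14480427
image of x^7: 6561x^7 - 199017x^6 + 2587221x^5 - 18685485x^4 + 80970435x^3 - 210523131x^2 + 304088967x - 188245551
the matrix is upper triangular; its diagonal is (-3, 9, -27, 81, -243, 729, -2187, 6561)
for a triangular matrix the eigenvalues are the diagonal entries, with algebraic multiplicity their repetition count

λ = -2187 (multiplicity 1), λ = -243 (multiplicity 1), λ = -27 (multiplicity 1), λ = -3 (multiplicity 1), λ = 9 (multiplicity 1), λ = 81 (multiplicity 1), λ = 729 (multiplicity 1), λ = 6561 (multiplicity 1)


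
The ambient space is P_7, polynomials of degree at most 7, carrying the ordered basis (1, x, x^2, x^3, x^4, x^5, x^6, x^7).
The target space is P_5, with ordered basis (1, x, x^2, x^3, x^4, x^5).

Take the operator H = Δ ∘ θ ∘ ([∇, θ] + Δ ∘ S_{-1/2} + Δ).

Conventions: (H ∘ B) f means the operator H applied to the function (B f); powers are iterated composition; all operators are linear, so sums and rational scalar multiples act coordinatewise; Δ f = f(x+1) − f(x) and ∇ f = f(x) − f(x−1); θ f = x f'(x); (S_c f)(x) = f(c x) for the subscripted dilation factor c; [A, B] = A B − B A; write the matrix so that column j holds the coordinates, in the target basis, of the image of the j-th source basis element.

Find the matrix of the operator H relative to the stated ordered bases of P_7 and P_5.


the matrix is [[0, 0, 9/2, 63/8, 119/4, 2325/32, 6045/32, 56007/128]; [0, 0, 0, 45/2, 207/4, 3575/16, 19515/32, 28231/16]; [0, 0, 0, 0, 297/4, 2295/16, 7785/8, 333165/128]; [0, 0, 0, 0, 0, 315/2, 5895/16, 182455/64]; [0, 0, 0, 0, 0, 0, 9675/32, 92925/128]; [0, 0, 0, 0, 0, 0, 0, 16065/32]] (rows listed top to bottom)

image of 1: 0
image of x: 0
image of x^2: 9/2
image of x^3: (45/2)x + 63/8
image of x^4: (297/4)x^2 + (207/4)x + 119/4
image of x^5: (315/2)x^3 + (2295/16)x^2 + (3575/16)x + 2325/32
image of x^6: (9675/32)x^4 + (5895/16)x^3 + (7785/8)x^2 + (19515/32)x + 6045/32
image of x^7: (16065/32)x^5 + (92925/128)x^4 + (182455/64)x^3 + (333165/128)x^2 + (28231/16)x + 56007/128
each image's coordinates form column j of the matrix


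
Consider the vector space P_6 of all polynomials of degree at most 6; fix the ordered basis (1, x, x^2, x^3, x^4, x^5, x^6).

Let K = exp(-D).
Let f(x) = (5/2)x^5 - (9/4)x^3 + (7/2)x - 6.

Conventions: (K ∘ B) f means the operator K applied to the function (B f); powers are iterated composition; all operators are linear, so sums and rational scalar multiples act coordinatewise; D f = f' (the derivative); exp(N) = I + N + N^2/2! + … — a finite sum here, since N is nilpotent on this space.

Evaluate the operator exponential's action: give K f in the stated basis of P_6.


order-1 term: -(25/2)x^4 + (27/4)x^2 - 7/2
order-2 term: 25x^3 - (27/4)x
order-3 term: -25x^2 + 9/4
order-4 term: (25/2)x
order-5 term: -5/2
the series for exp(-D) f terminates at order 5
exp(-D) f = (5/2)x^5 - (25/2)x^4 + (91/4)x^3 - (73/4)x^2 + (37/4)x - 39/4

the image equals g(x) = (5/2)x^5 - (25/2)x^4 + (91/4)x^3 - (73/4)x^2 + (37/4)x - 39/4


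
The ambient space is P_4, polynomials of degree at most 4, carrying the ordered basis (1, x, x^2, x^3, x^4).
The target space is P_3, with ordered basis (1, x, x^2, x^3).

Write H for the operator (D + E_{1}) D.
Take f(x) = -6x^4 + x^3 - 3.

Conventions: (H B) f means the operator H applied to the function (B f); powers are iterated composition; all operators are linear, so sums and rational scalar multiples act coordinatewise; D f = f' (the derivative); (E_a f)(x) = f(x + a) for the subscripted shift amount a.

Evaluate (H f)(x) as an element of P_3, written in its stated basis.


the image equals g(x) = -24x^3 - 141x^2 - 60x - 21

D f = -24x^3 + 3x^2
D D f = -72x^2 + 6x
E_{1} D f = -24x^3 - 69x^2 - 66x - 21
(D + E_{1}) D f = -24x^3 - 141x^2 - 60x - 21


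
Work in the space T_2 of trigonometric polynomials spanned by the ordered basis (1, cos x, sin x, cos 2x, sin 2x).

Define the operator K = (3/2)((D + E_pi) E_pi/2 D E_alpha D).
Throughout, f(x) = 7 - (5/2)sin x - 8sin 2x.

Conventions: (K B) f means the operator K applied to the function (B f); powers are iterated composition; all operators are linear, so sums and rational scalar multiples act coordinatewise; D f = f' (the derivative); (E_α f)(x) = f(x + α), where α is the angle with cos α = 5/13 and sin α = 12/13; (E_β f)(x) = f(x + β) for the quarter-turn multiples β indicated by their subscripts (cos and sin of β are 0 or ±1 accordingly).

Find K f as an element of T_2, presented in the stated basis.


g(x) = -(255/52)cos x + (105/52)sin x + (5664/169)cos 2x + (17232/169)sin 2x

D f = -(5/2)cos x - 16cos 2x
E_alpha D f = -(25/26)cos x + (30/13)sin x + (1904/169)cos 2x + (1920/169)sin 2x
D E_alpha D f = (30/13)cos x + (25/26)sin x + (3840/169)cos 2x - (3808/169)sin 2x
E_pi/2 (D E_alpha) D f = (25/26)cos x - (30/13)sin x - (3840/169)cos 2x + (3808/169)sin 2x
D (E_pi/2 D E_alpha D) f = -(30/13)cos x - (25/26)sin x + (7616/169)cos 2x + (7680/169)sin 2x
E_pi (E_pi/2 D E_alpha D) f = -(25/26)cos x + (30/13)sin x - (3840/169)cos 2x + (3808/169)sin 2x
(D + E_pi) (E_pi/2 D E_alpha D) f = -(85/26)cos x + (35/26)sin x + (3776/169)cos 2x + (11488/169)sin 2x
((3/2)((D + E_pi) E_pi/2 D E_alpha D)) f = -(255/52)cos x + (105/52)sin x + (5664/169)cos 2x + (17232/169)sin 2x


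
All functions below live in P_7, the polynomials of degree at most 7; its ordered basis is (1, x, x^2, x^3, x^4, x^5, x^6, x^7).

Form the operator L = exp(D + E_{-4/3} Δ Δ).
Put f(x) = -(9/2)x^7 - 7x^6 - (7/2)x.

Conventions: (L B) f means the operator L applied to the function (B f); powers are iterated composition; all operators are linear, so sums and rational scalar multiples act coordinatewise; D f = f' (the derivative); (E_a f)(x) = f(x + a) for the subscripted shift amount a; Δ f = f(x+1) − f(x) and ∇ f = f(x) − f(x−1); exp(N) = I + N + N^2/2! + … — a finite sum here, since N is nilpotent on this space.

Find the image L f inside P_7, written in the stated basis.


g(x) = -(9/2)x^7 - (77/2)x^6 - (651/2)x^5 - (2205/2)x^4 - (7805/2)x^3 - (10619/2)x^2 - (75740/9)x - 65449/27

order-1 term: -(63/2)x^6 - 231x^5 + 105x^4 - 245x^3 + 35x^2 - (77/9)x - 539/54
order-2 term: -(189/2)x^5 - 1050x^4 - 1470x^3 + 1785x^2 - 2660x + 7483/9
order-3 term: -(315/2)x^4 - 2030x^3 - 5040x^2 + 525x + 245
order-4 term: -(315/2)x^3 - 1995x^2 - 5250x - 1505
order-5 term: -(189/2)x^2 - 987x - 1785
order-6 term: -(63/2)x - 196
order-7 term: -9/2
the series for exp(D + E_{-4/3} Δ Δ) f terminates at order 7
exp(D + E_{-4/3} Δ Δ) f = -(9/2)x^7 - (77/2)x^6 - (651/2)x^5 - (2205/2)x^4 - (7805/2)x^3 - (10619/2)x^2 - (75740/9)x - 65449/27


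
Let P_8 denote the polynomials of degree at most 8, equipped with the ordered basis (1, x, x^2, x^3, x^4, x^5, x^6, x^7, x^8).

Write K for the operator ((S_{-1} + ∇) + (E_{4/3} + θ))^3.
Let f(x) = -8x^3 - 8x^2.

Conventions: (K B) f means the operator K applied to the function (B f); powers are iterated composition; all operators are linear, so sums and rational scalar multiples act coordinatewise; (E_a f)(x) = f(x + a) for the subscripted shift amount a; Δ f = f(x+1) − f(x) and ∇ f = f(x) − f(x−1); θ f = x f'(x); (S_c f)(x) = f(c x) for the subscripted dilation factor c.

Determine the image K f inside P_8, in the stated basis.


S_{-1} f = 8x^3 - 8x^2
∇ f = -24x^2 + 8x
(S_{-1} + ∇) f = 8x^3 - 32x^2 + 8x
E_{4/3} f = -8x^3 - 40x^2 - 64x - 896/27
θ f = -24x^3 - 16x^2
(E_{4/3} + θ) f = -32x^3 - 56x^2 - 64x - 896/27
((S_{-1} + ∇) + (E_{4/3} + θ)) f = -24x^3 - 88x^2 - 56x - 896/27
S_{-1} ((S_{-1} + ∇) + (E_{4/3} + θ)) f = 24x^3 - 88x^2 + 56x - 896/27
∇ ((S_{-1} + ∇) + (E_{4/3} + θ)) f = -72x^2 - 104x + 8
(S_{-1} + ∇) ((S_{-1} + ∇) + (E_{4/3} + θ)) f = 24x^3 - 160x^2 - 48x - 680/27
E_{4/3} ((S_{-1} + ∇) + (E_{4/3} + θ)) f = -24x^3 - 184x^2 - (1256/3)x - 8672/27
θ ((S_{-1} + ∇) + (E_{4/3} + θ)) f = -72x^3 - 176x^2 - 56x
(E_{4/3} + θ) ((S_{-1} + ∇) + (E_{4/3} + θ)) f = -96x^3 - 360x^2 - (1424/3)x - 8672/27
((S_{-1} + ∇) + (E_{4/3} + θ)) ((S_{-1} + ∇) + (E_{4/3} + θ)) f = -72x^3 - 520x^2 - (1568/3)x - 9352/27
S_{-1} ((S_{-1} + ∇) + (E_{4/3} + θ)) ((S_{-1} + ∇) + (E_{4/3} + θ)) f = 72x^3 - 520x^2 + (1568/3)x - 9352/27
∇ ((S_{-1} + ∇) + (E_{4/3} + θ)) ((S_{-1} + ∇) + (E_{4/3} + θ)) f = -216x^2 - 824x - 224/3
(S_{-1} + ∇) ((S_{-1} + ∇) + (E_{4/3} + θ)) ((S_{-1} + ∇) + (E_{4/3} + θ)) f = 72x^3 - 736x^2 - (904/3)x - 11368/27
E_{4/3} ((S_{-1} + ∇) + (E_{4/3} + θ)) ((S_{-1} + ∇) + (E_{4/3} + θ)) f = -72x^3 - 808x^2 - (6880/3)x - 57736/27
θ ((S_{-1} + ∇) + (E_{4/3} + θ)) ((S_{-1} + ∇) + (E_{4/3} + θ)) f = -216x^3 - 1040x^2 - (1568/3)x
(E_{4/3} + θ) ((S_{-1} + ∇) + (E_{4/3} + θ)) ((S_{-1} + ∇) + (E_{4/3} + θ)) f = -288x^3 - 1848x^2 - 2816x - 57736/27
((S_{-1} + ∇) + (E_{4/3} + θ)) ((S_{-1} + ∇) + (E_{4/3} + θ)) ((S_{-1} + ∇) + (E_{4/3} + θ)) f = -216x^3 - 2584x^2 - (9352/3)x - 69104/27

the image equals g(x) = -216x^3 - 2584x^2 - (9352/3)x - 69104/27


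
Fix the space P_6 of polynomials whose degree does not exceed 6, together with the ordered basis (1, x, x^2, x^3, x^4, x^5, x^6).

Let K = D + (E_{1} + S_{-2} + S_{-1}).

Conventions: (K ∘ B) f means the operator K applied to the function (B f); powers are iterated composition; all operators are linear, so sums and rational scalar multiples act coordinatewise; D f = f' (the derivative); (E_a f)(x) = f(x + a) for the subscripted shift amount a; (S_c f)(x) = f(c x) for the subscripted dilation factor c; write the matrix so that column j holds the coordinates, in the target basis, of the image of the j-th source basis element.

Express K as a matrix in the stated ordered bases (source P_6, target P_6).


the matrix is [[3, 2, 1, 1, 1, 1, 1]; [0, -2, 4, 3, 4, 5, 6]; [0, 0, 6, 6, 6, 10, 15]; [0, 0, 0, -8, 8, 10, 20]; [0, 0, 0, 0, 18, 10, 15]; [0, 0, 0, 0, 0, -32, 12]; [0, 0, 0, 0, 0, 0, 66]] (rows listed top to bottom)

image of 1: 3
image of x: -2x + 2
image of x^2: 6x^2 + 4x + 1
image of x^3: -8x^3 + 6x^2 + 3x + 1
image of x^4: 18x^4 + 8x^3 + 6x^2 + 4x + 1
image of x^5: -32x^5 + 10x^4 + 10x^3 + 10x^2 + 5x + 1
image of x^6: 66x^6 + 12x^5 + 15x^4 + 20x^3 + 15x^2 + 6x + 1
each image's coordinates form column j of the matrix


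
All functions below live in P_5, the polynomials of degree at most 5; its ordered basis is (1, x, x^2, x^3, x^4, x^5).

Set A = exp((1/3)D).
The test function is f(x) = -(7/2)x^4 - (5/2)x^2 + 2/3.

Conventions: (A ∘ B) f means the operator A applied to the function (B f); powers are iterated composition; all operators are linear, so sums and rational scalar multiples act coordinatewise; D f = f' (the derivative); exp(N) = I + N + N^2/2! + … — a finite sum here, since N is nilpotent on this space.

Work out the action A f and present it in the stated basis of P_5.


order-1 term: -(14/3)x^3 - (5/3)x
order-2 term: -(7/3)x^2 - 5/18
order-3 term: -(14/27)x
order-4 term: -7/162
the series for exp((1/3)D) f terminates at order 4
exp((1/3)D) f = -(7/2)x^4 - (14/3)x^3 - (29/6)x^2 - (59/27)x + 28/81

the image equals g(x) = -(7/2)x^4 - (14/3)x^3 - (29/6)x^2 - (59/27)x + 28/81


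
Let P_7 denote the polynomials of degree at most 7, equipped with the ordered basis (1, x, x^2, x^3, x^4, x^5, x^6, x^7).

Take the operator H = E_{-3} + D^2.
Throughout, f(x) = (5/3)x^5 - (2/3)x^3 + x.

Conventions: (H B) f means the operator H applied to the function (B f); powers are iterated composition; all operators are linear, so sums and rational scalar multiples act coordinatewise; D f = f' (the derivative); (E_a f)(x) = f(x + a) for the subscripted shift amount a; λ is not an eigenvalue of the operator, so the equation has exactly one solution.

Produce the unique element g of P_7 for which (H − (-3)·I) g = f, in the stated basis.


write g with unknown coordinates in the stated basis and equate coefficients in (H − (-3)·I) g = f
solving from the highest basis element down gives g = (5/12)x^5 + (25/16)x^4 - (111/16)x^3 - (849/64)x^2 + (4811/128)x + 5895/512
check: H g = (5/12)x^5 - (75/16)x^4 + (967/48)x^3 + (2547/64)x^2 - (14305/128)x - 17685/512
so H g − (-3)·g = (5/3)x^5 - (2/3)x^3 + x = f ✓

g(x) = (5/12)x^5 + (25/16)x^4 - (111/16)x^3 - (849/64)x^2 + (4811/128)x + 5895/512


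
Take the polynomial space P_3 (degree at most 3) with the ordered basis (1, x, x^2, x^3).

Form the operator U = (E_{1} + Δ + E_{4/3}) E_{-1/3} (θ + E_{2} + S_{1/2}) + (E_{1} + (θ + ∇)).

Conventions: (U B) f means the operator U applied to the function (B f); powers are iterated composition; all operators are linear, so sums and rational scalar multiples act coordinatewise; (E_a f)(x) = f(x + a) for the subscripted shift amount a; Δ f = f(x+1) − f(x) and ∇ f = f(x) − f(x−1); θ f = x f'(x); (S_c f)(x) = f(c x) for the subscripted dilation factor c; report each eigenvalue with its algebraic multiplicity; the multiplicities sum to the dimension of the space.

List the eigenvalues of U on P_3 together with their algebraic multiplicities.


λ = 5 (multiplicity 1), λ = 7 (multiplicity 1), λ = 19/2 (multiplicity 1), λ = 49/4 (multiplicity 1)

image of 1: 5
image of x: 7x + 38/3
image of x^2: (19/2)x^2 + (88/3)x + 220/9
image of x^3: (49/4)x^3 + 51x^2 + 78x + 1213/18
the matrix is upper triangular; its diagonal is (5, 7, 19/2, 49/4)
for a triangular matrix the eigenvalues are the diagonal entries, with algebraic multiplicity their repetition count


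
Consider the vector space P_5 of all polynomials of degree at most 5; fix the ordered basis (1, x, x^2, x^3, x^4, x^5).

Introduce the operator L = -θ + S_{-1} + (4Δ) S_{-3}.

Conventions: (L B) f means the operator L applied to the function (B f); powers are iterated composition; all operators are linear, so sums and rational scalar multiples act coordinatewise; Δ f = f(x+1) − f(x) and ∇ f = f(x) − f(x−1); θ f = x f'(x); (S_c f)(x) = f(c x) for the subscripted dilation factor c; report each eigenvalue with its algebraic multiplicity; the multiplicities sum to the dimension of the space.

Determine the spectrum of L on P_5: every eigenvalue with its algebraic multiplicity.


image of 1: 1
image of x: -2x - 12
image of x^2: -x^2 + 72x + 36
image of x^3: -4x^3 - 324x^2 - 324x - 108
image of x^4: -3x^4 + 1296x^3 + 1944x^2 + 1296x + 324
image of x^5: -6x^5 - 4860x^4 - 9720x^3 - 9720x^2 - 4860x - 972
the matrix is upper triangular; its diagonal is (1, -2, -1, -4, -3, -6)
for a triangular matrix the eigenvalues are the diagonal entries, with algebraic multiplicity their repetition count

λ = -6 (multiplicity 1), λ = -4 (multiplicity 1), λ = -3 (multiplicity 1), λ = -2 (multiplicity 1), λ = -1 (multiplicity 1), λ = 1 (multiplicity 1)


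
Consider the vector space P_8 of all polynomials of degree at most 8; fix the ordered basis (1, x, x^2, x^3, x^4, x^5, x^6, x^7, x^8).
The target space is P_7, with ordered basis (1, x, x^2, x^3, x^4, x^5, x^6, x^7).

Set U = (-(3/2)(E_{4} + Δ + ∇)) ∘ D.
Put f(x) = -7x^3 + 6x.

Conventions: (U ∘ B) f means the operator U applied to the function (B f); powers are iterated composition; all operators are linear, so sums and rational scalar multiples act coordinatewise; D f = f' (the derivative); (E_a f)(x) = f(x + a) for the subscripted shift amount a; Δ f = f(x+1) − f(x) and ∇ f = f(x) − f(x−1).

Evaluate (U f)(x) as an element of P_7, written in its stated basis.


D f = -21x^2 + 6
E_{4} D f = -21x^2 - 168x - 330
Δ D f = -42x - 21
∇ D f = -42x + 21
(E_{4} + Δ + ∇) D f = -21x^2 - 252x - 330
(-(3/2)(E_{4} + Δ + ∇)) D f = (63/2)x^2 + 378x + 495

the result is g(x) = (63/2)x^2 + 378x + 495


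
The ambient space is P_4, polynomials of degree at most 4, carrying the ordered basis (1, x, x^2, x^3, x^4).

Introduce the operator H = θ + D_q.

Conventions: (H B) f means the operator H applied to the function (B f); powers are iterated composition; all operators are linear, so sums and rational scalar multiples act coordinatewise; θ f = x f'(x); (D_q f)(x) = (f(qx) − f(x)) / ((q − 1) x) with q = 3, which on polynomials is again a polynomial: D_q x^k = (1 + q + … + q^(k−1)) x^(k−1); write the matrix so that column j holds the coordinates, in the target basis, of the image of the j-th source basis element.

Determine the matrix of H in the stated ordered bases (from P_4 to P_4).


image of 1: 0
image of x: x + 1
image of x^2: 2x^2 + 4x
image of x^3: 3x^3 + 13x^2
image of x^4: 4x^4 + 40x^3
each image's coordinates form column j of the matrix

the matrix is [[0, 1, 0, 0, 0]; [0, 1, 4, 0, 0]; [0, 0, 2, 13, 0]; [0, 0, 0, 3, 40]; [0, 0, 0, 0, 4]] (rows listed top to bottom)


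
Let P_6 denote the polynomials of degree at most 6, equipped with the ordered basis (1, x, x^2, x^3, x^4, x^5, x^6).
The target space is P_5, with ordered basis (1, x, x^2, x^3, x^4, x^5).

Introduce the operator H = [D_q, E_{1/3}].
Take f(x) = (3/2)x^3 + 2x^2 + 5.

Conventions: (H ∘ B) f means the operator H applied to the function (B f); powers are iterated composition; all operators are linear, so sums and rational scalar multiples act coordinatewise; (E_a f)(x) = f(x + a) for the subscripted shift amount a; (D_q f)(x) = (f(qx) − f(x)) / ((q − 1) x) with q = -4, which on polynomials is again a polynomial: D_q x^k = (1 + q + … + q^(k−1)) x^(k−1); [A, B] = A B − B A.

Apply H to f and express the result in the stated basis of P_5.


E_{1/3} f = (3/2)x^3 + (7/2)x^2 + (11/6)x + 95/18
D_q E_{1/3} f = (39/2)x^2 - (21/2)x + 11/6
D_q f = (39/2)x^2 - 6x
E_{1/3} D_q f = (39/2)x^2 + 7x + 1/6
[D_q, E_{1/3}] f = -(35/2)x + 5/3

the image equals g(x) = -(35/2)x + 5/3


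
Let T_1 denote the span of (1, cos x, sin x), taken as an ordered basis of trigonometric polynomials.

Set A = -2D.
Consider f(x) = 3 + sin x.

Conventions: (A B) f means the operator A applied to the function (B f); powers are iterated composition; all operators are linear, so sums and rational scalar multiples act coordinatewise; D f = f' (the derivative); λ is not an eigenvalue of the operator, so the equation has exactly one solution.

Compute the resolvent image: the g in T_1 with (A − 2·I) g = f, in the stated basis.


write g with unknown coordinates in the stated basis and equate coefficients in (A − 2·I) g = f
solving from the highest basis element down gives g = -3/2 + (1/4)cos x - (1/4)sin x
check: A g = (1/2)cos x + (1/2)sin x
so A g − 2·g = 3 + sin x = f ✓

the image equals g(x) = -3/2 + (1/4)cos x - (1/4)sin x


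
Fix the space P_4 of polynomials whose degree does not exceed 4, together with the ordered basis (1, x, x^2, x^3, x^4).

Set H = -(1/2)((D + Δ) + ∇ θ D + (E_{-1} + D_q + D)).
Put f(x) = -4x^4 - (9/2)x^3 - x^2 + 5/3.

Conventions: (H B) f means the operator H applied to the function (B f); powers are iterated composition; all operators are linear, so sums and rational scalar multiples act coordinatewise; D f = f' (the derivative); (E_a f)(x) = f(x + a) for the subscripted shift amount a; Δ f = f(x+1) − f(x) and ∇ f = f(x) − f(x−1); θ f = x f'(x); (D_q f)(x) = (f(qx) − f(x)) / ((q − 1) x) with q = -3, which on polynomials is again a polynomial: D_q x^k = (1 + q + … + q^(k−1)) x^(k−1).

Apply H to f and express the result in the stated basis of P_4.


D f = -16x^3 - (27/2)x^2 - 2x
Δ f = -16x^3 - (75/2)x^2 - (63/2)x - 19/2
(D + Δ) f = -32x^3 - 51x^2 - (67/2)x - 19/2
D f = -16x^3 - (27/2)x^2 - 2x
θ D f = -48x^3 - 27x^2 - 2x
∇ θ D f = -144x^2 + 90x - 23
E_{-1} f = -4x^4 + (23/2)x^3 - (23/2)x^2 + (9/2)x + 7/6
D_q f = 80x^3 - (63/2)x^2 + 2x
D f = -16x^3 - (27/2)x^2 - 2x
(E_{-1} + D_q + D) f = -4x^4 + (151/2)x^3 - (113/2)x^2 + (9/2)x + 7/6
((D + Δ) + ∇ θ D + (E_{-1} + D_q + D)) f = -4x^4 + (87/2)x^3 - (503/2)x^2 + 61x - 94/3
(-(1/2)((D + Δ) + ∇ θ D + (E_{-1} + D_q + D))) f = 2x^4 - (87/4)x^3 + (503/4)x^2 - (61/2)x + 47/3

the image equals g(x) = 2x^4 - (87/4)x^3 + (503/4)x^2 - (61/2)x + 47/3


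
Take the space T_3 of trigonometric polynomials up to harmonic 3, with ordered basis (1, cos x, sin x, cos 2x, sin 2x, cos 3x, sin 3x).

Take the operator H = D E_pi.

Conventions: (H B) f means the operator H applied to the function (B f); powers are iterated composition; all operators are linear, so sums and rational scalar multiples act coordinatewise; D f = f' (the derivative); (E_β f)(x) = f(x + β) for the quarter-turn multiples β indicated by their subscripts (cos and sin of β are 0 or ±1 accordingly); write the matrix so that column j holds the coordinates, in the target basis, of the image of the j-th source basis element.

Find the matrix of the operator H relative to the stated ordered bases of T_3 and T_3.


image of 1: 0
image of cos x: sin x
image of sin x: -cos x
image of cos 2x: -2sin 2x
image of sin 2x: 2cos 2x
image of cos 3x: 3sin 3x
image of sin 3x: -3cos 3x
each image's coordinates form column j of the matrix

the matrix is [[0, 0, 0, 0, 0, 0, 0]; [0, 0, -1, 0, 0, 0, 0]; [0, 1, 0, 0, 0, 0, 0]; [0, 0, 0, 0, 2, 0, 0]; [0, 0, 0, -2, 0, 0, 0]; [0, 0, 0, 0, 0, 0, -3]; [0, 0, 0, 0, 0, 3, 0]] (rows listed top to bottom)


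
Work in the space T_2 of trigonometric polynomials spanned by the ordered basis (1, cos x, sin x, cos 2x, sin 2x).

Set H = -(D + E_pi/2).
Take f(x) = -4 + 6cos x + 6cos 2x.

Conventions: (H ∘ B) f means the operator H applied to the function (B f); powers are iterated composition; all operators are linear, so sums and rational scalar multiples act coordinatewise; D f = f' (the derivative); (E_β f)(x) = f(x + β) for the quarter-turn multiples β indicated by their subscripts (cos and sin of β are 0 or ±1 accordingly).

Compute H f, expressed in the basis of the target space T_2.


D f = -6sin x - 12sin 2x
E_pi/2 f = -4 - 6sin x - 6cos 2x
(D + E_pi/2) f = -4 - 12sin x - 6cos 2x - 12sin 2x
(-(D + E_pi/2)) f = 4 + 12sin x + 6cos 2x + 12sin 2x

the result is g(x) = 4 + 12sin x + 6cos 2x + 12sin 2x


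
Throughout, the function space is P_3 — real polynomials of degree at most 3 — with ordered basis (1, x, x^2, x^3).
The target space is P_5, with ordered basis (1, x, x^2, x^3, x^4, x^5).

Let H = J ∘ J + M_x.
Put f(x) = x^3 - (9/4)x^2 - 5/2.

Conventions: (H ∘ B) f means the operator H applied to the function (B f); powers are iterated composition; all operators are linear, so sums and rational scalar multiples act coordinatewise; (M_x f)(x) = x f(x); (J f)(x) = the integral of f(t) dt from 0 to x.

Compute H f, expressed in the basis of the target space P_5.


J f = (1/4)x^4 - (3/4)x^3 - (5/2)x
J J f = (1/20)x^5 - (3/16)x^4 - (5/4)x^2
M_x f = x^4 - (9/4)x^3 - (5/2)x
(J ∘ J + M_x) f = (1/20)x^5 + (13/16)x^4 - (9/4)x^3 - (5/4)x^2 - (5/2)x

the result is g(x) = (1/20)x^5 + (13/16)x^4 - (9/4)x^3 - (5/4)x^2 - (5/2)x


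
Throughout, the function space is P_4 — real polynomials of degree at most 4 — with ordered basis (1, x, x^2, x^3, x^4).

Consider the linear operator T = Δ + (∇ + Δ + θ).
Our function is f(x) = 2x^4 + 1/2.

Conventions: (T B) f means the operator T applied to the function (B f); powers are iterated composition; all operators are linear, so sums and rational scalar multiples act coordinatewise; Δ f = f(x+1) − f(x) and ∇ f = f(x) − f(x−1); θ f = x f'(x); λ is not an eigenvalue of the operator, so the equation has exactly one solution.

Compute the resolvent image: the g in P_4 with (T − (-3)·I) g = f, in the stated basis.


g(x) = (2/7)x^4 - (4/7)x^3 + (24/35)x^2 - (51/35)x + 131/70

write g with unknown coordinates in the stated basis and equate coefficients in (T − (-3)·I) g = f
solving from the highest basis element down gives g = (2/7)x^4 - (4/7)x^3 + (24/35)x^2 - (51/35)x + 131/70
check: T g = (8/7)x^4 + (12/7)x^3 - (72/35)x^2 + (153/35)x - 179/35
so T g − (-3)·g = 2x^4 + 1/2 = f ✓


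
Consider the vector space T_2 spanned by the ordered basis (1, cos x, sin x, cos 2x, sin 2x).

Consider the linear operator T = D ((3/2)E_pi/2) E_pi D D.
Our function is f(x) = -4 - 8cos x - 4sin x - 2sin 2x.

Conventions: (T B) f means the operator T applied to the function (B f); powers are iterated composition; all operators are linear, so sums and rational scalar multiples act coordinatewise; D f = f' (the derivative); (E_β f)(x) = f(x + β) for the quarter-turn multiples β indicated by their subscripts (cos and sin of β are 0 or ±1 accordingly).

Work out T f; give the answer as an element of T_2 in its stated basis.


the result is g(x) = 12cos x + 6sin x - 24cos 2x

D f = -4cos x + 8sin x - 4cos 2x
D D f = 8cos x + 4sin x + 8sin 2x
E_pi D D f = -8cos x - 4sin x + 8sin 2x
E_pi/2 (E_pi D D) f = -4cos x + 8sin x - 8sin 2x
((3/2)E_pi/2) (E_pi D D) f = -6cos x + 12sin x - 12sin 2x
D (((3/2)E_pi/2) E_pi D D) f = 12cos x + 6sin x - 24cos 2x


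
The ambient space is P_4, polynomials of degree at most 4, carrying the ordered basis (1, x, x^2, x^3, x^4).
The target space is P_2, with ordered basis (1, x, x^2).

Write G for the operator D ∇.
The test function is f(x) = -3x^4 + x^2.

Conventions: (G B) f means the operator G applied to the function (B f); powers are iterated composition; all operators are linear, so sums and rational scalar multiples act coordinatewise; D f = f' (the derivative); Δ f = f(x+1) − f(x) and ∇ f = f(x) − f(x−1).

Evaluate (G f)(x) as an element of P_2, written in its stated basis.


the result is g(x) = -36x^2 + 36x - 10

∇ f = -12x^3 + 18x^2 - 10x + 2
D ∇ f = -36x^2 + 36x - 10


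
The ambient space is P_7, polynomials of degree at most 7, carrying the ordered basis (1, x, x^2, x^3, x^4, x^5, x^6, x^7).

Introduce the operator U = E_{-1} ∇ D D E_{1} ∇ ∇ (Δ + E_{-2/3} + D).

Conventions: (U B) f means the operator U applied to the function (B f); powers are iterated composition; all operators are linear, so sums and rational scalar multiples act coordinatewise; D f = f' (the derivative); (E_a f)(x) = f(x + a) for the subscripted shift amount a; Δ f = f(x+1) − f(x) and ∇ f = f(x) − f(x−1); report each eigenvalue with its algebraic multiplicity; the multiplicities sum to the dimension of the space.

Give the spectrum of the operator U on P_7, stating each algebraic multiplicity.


λ = 0 (multiplicity 8)

image of 1: 0
image of x: 0
image of x^2: 0
image of x^3: 0
image of x^4: 0
image of x^5: 120
image of x^6: 720x - 120
image of x^7: 2520x^2 - 840x - 140
the matrix is upper triangular; its diagonal is (0, 0, 0, 0, 0, 0, 0, 0)
for a triangular matrix the eigenvalues are the diagonal entries, with algebraic multiplicity their repetition count


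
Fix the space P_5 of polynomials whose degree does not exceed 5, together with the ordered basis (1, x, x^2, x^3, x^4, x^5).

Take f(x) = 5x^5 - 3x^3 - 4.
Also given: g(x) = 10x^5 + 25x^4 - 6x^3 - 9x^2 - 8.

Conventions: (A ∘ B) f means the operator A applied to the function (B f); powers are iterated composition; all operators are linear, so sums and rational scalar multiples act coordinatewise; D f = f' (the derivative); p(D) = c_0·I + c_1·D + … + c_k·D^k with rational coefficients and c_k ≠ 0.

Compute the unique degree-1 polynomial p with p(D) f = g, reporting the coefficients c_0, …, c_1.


D^0 f = 5x^5 - 3x^3 - 4
D^1 f = 25x^4 - 9x^2
matching coefficients of g against c_0 f + c_1 Df + … from the top degree down determines the c_i
solution: c_0 = 2, c_1 = 1

p(D) = 2·I + D, i.e. c_0 = 2, c_1 = 1


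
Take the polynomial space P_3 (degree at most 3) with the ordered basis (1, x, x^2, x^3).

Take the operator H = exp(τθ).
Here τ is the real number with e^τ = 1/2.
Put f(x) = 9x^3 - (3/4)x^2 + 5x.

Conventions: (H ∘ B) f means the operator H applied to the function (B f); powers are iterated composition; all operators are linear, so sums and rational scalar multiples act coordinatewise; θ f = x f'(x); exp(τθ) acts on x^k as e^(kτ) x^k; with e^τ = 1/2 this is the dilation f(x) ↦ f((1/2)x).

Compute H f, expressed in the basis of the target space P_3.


exp(τθ) x^k = e^(kτ) x^k; with e^τ = 1/2 this sends x^k to (1/2)^k x^k
x ↦ 1/2 x
x^2 ↦ 1/4 x^2
x^3 ↦ 1/8 x^3
applying this coordinatewise to f: exp(τθ) f = (9/8)x^3 - (3/16)x^2 + (5/2)x

g(x) = (9/8)x^3 - (3/16)x^2 + (5/2)x


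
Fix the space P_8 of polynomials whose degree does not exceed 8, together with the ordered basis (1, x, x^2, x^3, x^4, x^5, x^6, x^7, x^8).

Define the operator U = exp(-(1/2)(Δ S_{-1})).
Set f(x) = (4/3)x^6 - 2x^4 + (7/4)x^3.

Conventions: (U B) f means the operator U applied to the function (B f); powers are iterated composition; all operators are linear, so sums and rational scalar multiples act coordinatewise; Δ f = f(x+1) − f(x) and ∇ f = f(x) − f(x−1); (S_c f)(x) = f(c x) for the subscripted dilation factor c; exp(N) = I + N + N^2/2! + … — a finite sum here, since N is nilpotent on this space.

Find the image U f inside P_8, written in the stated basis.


order-1 term: -4x^5 - 10x^4 - (28/3)x^3 - (11/8)x^2 + (21/8)x + 29/24
order-2 term: -5x^4 - 2x^2 - (21/16)x + 1/6
order-3 term: (10/3)x^3 + 5x^2 + 4x + 91/96
order-4 term: (5/4)x^2 + 7/24
order-5 term: -(1/4)x - 1/8
order-6 term: -1/48
the series for exp(-(1/2)(Δ S_{-1})) f terminates at order 6
exp(-(1/2)(Δ S_{-1})) f = (4/3)x^6 - 4x^5 - 17x^4 - (17/4)x^3 + (23/8)x^2 + (81/16)x + 79/32

the result is g(x) = (4/3)x^6 - 4x^5 - 17x^4 - (17/4)x^3 + (23/8)x^2 + (81/16)x + 79/32


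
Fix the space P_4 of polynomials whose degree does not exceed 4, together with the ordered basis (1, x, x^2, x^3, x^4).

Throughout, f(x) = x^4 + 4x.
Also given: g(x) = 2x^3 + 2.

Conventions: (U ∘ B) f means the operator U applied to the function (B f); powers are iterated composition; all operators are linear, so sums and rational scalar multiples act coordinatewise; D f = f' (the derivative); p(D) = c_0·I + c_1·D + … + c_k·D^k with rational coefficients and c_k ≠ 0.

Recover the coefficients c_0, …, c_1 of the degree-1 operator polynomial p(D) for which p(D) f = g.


D^0 f = x^4 + 4x
D^1 f = 4x^3 + 4
matching coefficients of g against c_0 f + c_1 Df + … from the top degree down determines the c_i
solution: c_0 = 0, c_1 = 1/2

c_0 = 0, c_1 = 1/2


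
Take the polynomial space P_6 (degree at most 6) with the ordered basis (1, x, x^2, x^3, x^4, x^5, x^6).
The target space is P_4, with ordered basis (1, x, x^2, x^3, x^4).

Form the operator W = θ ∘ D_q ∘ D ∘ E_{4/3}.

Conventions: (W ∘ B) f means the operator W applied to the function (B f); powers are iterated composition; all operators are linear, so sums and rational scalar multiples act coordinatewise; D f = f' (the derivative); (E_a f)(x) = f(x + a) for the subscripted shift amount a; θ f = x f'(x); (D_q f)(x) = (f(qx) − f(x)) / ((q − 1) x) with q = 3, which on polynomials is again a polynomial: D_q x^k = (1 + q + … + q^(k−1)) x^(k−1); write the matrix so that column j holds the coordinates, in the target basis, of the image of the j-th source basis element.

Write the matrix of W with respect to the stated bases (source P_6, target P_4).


the matrix is [[0, 0, 0, 0, 0, 0, 0]; [0, 0, 0, 12, 64, 640/3, 5120/9]; [0, 0, 0, 0, 104, 2080/3, 8320/3]; [0, 0, 0, 0, 0, 600, 4800]; [0, 0, 0, 0, 0, 0, 2904]] (rows listed top to bottom)

image of 1: 0
image of x: 0
image of x^2: 0
image of x^3: 12x
image of x^4: 104x^2 + 64x
image of x^5: 600x^3 + (2080/3)x^2 + (640/3)x
image of x^6: 2904x^4 + 4800x^3 + (8320/3)x^2 + (5120/9)x
each image's coordinates form column j of the matrix


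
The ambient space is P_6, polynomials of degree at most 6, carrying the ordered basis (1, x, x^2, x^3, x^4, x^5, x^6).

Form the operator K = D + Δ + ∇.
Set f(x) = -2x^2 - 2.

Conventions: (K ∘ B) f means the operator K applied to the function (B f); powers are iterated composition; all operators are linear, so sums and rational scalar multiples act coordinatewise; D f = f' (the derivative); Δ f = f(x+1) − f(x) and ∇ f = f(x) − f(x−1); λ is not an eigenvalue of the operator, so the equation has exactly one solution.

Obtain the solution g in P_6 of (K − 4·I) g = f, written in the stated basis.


the result is g(x) = (1/2)x^2 + (3/4)x + 17/16

write g with unknown coordinates in the stated basis and equate coefficients in (K − 4·I) g = f
solving from the highest basis element down gives g = (1/2)x^2 + (3/4)x + 17/16
check: K g = 3x + 9/4
so K g − 4·g = -2x^2 - 2 = f ✓


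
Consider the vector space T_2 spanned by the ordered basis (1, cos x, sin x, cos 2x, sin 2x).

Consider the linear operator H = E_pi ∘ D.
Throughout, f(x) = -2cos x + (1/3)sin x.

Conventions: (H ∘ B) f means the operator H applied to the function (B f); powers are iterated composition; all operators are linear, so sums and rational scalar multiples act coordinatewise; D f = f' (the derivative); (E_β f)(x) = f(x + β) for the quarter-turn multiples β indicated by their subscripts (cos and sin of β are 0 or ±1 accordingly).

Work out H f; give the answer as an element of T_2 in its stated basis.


D f = (1/3)cos x + 2sin x
E_pi D f = -(1/3)cos x - 2sin x

the image equals g(x) = -(1/3)cos x - 2sin x


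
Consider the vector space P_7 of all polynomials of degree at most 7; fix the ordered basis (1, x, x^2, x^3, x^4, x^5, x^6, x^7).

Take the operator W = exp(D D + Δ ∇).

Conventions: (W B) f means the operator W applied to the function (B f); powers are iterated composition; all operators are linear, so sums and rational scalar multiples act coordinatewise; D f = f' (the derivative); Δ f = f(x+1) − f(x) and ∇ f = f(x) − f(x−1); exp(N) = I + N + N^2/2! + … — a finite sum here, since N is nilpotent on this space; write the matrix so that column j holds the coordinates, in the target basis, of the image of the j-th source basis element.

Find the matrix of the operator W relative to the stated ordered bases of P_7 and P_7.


image of 1: 1
image of x: x
image of x^2: x^2 + 4
image of x^3: x^3 + 12x
image of x^4: x^4 + 24x^2 + 50
image of x^5: x^5 + 40x^3 + 250x
image of x^6: x^6 + 60x^4 + 750x^2 + 1082
image of x^7: x^7 + 84x^5 + 1750x^3 + 7574x
each image's coordinates form column j of the matrix

the matrix is [[1, 0, 4, 0, 50, 0, 1082, 0]; [0, 1, 0, 12, 0, 250, 0, 7574]; [0, 0, 1, 0, 24, 0, 750, 0]; [0, 0, 0, 1, 0, 40, 0, 1750]; [0, 0, 0, 0, 1, 0, 60, 0]; [0, 0, 0, 0, 0, 1, 0, 84]; [0, 0, 0, 0, 0, 0, 1, 0]; [0, 0, 0, 0, 0, 0, 0, 1]] (rows listed top to bottom)
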